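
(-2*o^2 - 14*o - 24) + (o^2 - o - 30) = -o^2 - 15*o - 54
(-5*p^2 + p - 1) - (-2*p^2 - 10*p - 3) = -3*p^2 + 11*p + 2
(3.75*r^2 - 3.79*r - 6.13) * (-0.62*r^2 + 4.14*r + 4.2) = -2.325*r^4 + 17.8748*r^3 + 3.86*r^2 - 41.2962*r - 25.746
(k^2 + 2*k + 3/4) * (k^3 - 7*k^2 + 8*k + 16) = k^5 - 5*k^4 - 21*k^3/4 + 107*k^2/4 + 38*k + 12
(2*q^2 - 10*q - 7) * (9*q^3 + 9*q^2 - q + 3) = 18*q^5 - 72*q^4 - 155*q^3 - 47*q^2 - 23*q - 21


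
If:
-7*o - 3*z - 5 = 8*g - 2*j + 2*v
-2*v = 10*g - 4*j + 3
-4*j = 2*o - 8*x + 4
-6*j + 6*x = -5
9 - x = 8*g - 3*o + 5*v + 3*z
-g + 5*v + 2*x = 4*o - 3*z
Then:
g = 229/168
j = 69/56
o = -241/84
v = -983/168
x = 67/168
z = 1541/252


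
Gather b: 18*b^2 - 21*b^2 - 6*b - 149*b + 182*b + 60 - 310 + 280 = -3*b^2 + 27*b + 30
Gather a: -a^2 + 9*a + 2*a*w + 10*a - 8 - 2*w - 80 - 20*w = -a^2 + a*(2*w + 19) - 22*w - 88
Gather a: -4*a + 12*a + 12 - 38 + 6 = 8*a - 20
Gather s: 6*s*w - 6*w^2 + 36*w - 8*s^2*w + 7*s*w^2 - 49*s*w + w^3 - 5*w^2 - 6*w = -8*s^2*w + s*(7*w^2 - 43*w) + w^3 - 11*w^2 + 30*w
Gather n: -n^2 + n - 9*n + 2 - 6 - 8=-n^2 - 8*n - 12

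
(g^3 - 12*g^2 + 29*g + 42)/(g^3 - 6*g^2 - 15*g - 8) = (g^2 - 13*g + 42)/(g^2 - 7*g - 8)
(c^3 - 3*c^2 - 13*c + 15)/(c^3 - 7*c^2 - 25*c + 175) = (c^2 + 2*c - 3)/(c^2 - 2*c - 35)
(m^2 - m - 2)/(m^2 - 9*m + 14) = (m + 1)/(m - 7)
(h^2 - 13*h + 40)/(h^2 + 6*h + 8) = (h^2 - 13*h + 40)/(h^2 + 6*h + 8)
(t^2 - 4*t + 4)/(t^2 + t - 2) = (t^2 - 4*t + 4)/(t^2 + t - 2)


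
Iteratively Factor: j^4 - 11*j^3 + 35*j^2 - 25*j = (j - 5)*(j^3 - 6*j^2 + 5*j) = (j - 5)^2*(j^2 - j) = (j - 5)^2*(j - 1)*(j)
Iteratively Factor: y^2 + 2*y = (y + 2)*(y)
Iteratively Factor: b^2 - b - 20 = (b + 4)*(b - 5)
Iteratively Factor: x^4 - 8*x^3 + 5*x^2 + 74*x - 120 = (x + 3)*(x^3 - 11*x^2 + 38*x - 40) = (x - 4)*(x + 3)*(x^2 - 7*x + 10) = (x - 5)*(x - 4)*(x + 3)*(x - 2)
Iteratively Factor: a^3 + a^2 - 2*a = (a - 1)*(a^2 + 2*a) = (a - 1)*(a + 2)*(a)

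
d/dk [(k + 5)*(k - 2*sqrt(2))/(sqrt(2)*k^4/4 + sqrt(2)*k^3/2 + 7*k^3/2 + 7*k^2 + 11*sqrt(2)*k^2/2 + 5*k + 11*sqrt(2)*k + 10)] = 4*(-2*(k + 5)*(k - 2*sqrt(2))*(2*sqrt(2)*k^3 + 3*sqrt(2)*k^2 + 21*k^2 + 28*k + 22*sqrt(2)*k + 10 + 22*sqrt(2)) + (2*k - 2*sqrt(2) + 5)*(sqrt(2)*k^4 + 2*sqrt(2)*k^3 + 14*k^3 + 28*k^2 + 22*sqrt(2)*k^2 + 20*k + 44*sqrt(2)*k + 40))/(sqrt(2)*k^4 + 2*sqrt(2)*k^3 + 14*k^3 + 28*k^2 + 22*sqrt(2)*k^2 + 20*k + 44*sqrt(2)*k + 40)^2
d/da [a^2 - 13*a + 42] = 2*a - 13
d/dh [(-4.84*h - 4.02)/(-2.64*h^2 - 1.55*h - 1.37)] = (-12.7776*h^2 - 21.2256*h + 0.399800000000001)/(6.9696*h^4 + 8.184*h^3 + 9.6361*h^2 + 4.247*h + 1.8769)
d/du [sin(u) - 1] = cos(u)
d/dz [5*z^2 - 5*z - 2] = 10*z - 5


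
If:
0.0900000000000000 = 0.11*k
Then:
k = 0.82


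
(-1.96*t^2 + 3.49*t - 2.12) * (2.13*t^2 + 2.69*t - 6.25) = -4.1748*t^4 + 2.1613*t^3 + 17.1225*t^2 - 27.5153*t + 13.25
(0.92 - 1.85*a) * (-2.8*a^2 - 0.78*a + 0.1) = 5.18*a^3 - 1.133*a^2 - 0.9026*a + 0.092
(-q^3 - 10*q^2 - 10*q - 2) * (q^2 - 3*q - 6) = -q^5 - 7*q^4 + 26*q^3 + 88*q^2 + 66*q + 12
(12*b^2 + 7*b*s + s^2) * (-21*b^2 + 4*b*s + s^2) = -252*b^4 - 99*b^3*s + 19*b^2*s^2 + 11*b*s^3 + s^4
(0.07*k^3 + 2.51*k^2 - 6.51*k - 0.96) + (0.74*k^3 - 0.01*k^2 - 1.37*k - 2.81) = 0.81*k^3 + 2.5*k^2 - 7.88*k - 3.77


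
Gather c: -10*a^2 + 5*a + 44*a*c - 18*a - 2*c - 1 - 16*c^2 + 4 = -10*a^2 - 13*a - 16*c^2 + c*(44*a - 2) + 3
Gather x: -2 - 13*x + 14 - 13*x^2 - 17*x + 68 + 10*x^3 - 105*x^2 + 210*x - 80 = 10*x^3 - 118*x^2 + 180*x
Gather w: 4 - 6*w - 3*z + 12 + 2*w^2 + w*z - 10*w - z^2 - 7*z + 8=2*w^2 + w*(z - 16) - z^2 - 10*z + 24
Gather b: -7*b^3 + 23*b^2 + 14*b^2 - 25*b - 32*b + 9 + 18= -7*b^3 + 37*b^2 - 57*b + 27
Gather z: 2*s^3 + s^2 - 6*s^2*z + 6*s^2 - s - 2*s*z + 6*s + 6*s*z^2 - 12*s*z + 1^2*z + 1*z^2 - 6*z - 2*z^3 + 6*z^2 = 2*s^3 + 7*s^2 + 5*s - 2*z^3 + z^2*(6*s + 7) + z*(-6*s^2 - 14*s - 5)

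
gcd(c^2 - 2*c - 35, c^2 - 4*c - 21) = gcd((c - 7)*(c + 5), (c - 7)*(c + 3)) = c - 7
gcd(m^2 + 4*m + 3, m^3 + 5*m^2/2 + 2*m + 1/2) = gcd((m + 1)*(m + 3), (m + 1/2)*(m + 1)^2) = m + 1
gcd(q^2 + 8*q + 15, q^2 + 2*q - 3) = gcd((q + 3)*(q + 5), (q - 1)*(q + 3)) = q + 3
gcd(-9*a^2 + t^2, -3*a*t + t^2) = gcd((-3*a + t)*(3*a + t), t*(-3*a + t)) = -3*a + t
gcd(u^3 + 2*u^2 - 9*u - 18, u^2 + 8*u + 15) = u + 3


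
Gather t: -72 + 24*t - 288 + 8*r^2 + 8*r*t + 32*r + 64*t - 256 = 8*r^2 + 32*r + t*(8*r + 88) - 616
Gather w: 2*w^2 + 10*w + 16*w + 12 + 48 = 2*w^2 + 26*w + 60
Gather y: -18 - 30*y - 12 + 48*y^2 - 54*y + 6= 48*y^2 - 84*y - 24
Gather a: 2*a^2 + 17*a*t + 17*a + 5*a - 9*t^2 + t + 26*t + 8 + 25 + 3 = 2*a^2 + a*(17*t + 22) - 9*t^2 + 27*t + 36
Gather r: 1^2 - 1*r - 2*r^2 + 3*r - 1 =-2*r^2 + 2*r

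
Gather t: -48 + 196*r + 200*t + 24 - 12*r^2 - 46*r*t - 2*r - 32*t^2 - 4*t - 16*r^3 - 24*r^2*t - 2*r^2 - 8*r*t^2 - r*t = -16*r^3 - 14*r^2 + 194*r + t^2*(-8*r - 32) + t*(-24*r^2 - 47*r + 196) - 24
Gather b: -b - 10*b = -11*b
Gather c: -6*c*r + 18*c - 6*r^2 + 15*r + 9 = c*(18 - 6*r) - 6*r^2 + 15*r + 9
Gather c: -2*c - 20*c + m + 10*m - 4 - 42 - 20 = -22*c + 11*m - 66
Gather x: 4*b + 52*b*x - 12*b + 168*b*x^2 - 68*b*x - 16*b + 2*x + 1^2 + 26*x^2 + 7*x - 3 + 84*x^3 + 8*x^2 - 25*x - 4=-24*b + 84*x^3 + x^2*(168*b + 34) + x*(-16*b - 16) - 6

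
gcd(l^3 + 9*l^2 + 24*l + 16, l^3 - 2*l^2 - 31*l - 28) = l^2 + 5*l + 4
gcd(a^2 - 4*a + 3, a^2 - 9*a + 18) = a - 3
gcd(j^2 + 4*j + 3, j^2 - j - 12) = j + 3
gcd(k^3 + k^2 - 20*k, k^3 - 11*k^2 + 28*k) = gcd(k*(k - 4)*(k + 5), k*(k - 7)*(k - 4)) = k^2 - 4*k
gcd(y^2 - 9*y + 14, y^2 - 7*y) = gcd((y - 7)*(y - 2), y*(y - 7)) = y - 7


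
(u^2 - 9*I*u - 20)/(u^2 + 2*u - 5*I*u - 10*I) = (u - 4*I)/(u + 2)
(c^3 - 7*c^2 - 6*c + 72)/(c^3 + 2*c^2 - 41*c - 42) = (c^2 - c - 12)/(c^2 + 8*c + 7)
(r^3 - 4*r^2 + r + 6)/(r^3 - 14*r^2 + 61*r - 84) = (r^2 - r - 2)/(r^2 - 11*r + 28)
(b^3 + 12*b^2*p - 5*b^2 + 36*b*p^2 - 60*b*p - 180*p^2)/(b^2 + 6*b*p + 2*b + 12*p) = (b^2 + 6*b*p - 5*b - 30*p)/(b + 2)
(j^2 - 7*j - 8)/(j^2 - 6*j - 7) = (j - 8)/(j - 7)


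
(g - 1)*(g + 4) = g^2 + 3*g - 4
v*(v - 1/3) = v^2 - v/3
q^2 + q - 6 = (q - 2)*(q + 3)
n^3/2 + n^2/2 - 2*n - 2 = (n/2 + 1/2)*(n - 2)*(n + 2)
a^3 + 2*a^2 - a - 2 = (a - 1)*(a + 1)*(a + 2)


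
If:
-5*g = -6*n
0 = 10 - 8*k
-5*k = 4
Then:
No Solution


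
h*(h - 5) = h^2 - 5*h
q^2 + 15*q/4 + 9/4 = (q + 3/4)*(q + 3)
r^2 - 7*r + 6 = (r - 6)*(r - 1)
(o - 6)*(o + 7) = o^2 + o - 42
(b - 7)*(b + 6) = b^2 - b - 42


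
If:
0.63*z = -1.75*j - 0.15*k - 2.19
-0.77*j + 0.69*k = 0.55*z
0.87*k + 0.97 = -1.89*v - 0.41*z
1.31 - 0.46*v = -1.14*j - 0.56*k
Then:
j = 3.15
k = -5.24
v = 4.28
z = -10.98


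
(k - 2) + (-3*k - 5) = -2*k - 7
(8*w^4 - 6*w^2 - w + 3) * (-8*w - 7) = -64*w^5 - 56*w^4 + 48*w^3 + 50*w^2 - 17*w - 21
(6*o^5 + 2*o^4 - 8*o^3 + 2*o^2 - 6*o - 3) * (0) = 0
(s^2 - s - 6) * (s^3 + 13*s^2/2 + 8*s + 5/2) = s^5 + 11*s^4/2 - 9*s^3/2 - 89*s^2/2 - 101*s/2 - 15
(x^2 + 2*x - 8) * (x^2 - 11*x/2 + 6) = x^4 - 7*x^3/2 - 13*x^2 + 56*x - 48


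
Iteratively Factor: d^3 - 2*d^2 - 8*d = (d)*(d^2 - 2*d - 8) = d*(d - 4)*(d + 2)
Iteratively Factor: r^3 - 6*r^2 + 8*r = (r - 2)*(r^2 - 4*r) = (r - 4)*(r - 2)*(r)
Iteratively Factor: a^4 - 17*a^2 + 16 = (a - 4)*(a^3 + 4*a^2 - a - 4) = (a - 4)*(a - 1)*(a^2 + 5*a + 4) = (a - 4)*(a - 1)*(a + 1)*(a + 4)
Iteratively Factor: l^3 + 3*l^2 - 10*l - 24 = (l + 4)*(l^2 - l - 6) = (l - 3)*(l + 4)*(l + 2)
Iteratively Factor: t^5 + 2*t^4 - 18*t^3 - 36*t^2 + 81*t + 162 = (t + 3)*(t^4 - t^3 - 15*t^2 + 9*t + 54) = (t - 3)*(t + 3)*(t^3 + 2*t^2 - 9*t - 18) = (t - 3)*(t + 2)*(t + 3)*(t^2 - 9) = (t - 3)*(t + 2)*(t + 3)^2*(t - 3)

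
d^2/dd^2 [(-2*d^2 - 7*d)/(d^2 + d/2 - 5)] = 24*(-4*d^3 - 20*d^2 - 70*d - 45)/(8*d^6 + 12*d^5 - 114*d^4 - 119*d^3 + 570*d^2 + 300*d - 1000)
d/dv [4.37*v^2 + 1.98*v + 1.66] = 8.74*v + 1.98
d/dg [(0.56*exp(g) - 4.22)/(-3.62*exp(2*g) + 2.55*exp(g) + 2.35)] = (2.0272*exp(2*g) - 30.5528*exp(g) + 12.077)*exp(g)/(13.1044*exp(4*g) - 18.462*exp(3*g) - 10.5115*exp(2*g) + 11.985*exp(g) + 5.5225)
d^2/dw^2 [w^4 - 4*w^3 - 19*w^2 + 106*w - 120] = 12*w^2 - 24*w - 38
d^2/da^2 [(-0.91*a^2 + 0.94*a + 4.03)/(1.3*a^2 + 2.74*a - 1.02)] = (9.66004*a^3 + 33.62424*a^2 + 93.6078*a + 74.559512)/(2.197*a^6 + 13.8918*a^5 + 24.10824*a^4 - 1.228616*a^3 - 18.915696*a^2 + 8.552088*a - 1.061208)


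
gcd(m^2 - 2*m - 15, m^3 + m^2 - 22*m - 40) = m - 5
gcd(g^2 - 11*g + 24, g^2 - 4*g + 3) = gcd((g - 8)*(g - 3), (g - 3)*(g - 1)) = g - 3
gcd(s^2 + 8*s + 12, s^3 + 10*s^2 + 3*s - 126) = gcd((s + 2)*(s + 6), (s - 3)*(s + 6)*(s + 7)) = s + 6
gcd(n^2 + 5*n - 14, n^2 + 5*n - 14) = n^2 + 5*n - 14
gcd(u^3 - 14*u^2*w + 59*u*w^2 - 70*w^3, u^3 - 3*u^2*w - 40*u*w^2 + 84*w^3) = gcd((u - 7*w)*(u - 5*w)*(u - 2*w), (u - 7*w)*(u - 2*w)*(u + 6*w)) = u^2 - 9*u*w + 14*w^2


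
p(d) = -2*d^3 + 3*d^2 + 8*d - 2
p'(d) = -6*d^2 + 6*d + 8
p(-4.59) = 217.89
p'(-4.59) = -145.95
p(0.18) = -0.47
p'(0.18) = 8.89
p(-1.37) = -2.19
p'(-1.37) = -11.48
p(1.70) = 10.44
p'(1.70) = 0.86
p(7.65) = -660.63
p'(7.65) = -297.24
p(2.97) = -4.17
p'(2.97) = -27.11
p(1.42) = 9.68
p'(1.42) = 4.42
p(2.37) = 7.19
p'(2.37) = -11.48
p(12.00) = -2930.00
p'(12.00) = -784.00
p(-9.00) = 1627.00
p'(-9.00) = -532.00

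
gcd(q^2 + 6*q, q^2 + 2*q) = q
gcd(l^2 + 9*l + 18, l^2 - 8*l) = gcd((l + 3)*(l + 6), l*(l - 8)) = 1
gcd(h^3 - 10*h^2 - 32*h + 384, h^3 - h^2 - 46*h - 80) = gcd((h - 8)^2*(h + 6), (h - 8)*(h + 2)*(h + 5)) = h - 8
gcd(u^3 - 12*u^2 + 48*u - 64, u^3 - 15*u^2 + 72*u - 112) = u^2 - 8*u + 16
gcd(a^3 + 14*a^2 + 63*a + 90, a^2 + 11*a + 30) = a^2 + 11*a + 30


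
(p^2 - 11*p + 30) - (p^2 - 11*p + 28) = 2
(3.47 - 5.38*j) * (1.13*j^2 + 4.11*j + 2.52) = -6.0794*j^3 - 18.1907*j^2 + 0.704100000000002*j + 8.7444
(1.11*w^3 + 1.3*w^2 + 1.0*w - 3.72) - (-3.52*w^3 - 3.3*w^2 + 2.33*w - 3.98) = 4.63*w^3 + 4.6*w^2 - 1.33*w + 0.26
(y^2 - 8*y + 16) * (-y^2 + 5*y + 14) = -y^4 + 13*y^3 - 42*y^2 - 32*y + 224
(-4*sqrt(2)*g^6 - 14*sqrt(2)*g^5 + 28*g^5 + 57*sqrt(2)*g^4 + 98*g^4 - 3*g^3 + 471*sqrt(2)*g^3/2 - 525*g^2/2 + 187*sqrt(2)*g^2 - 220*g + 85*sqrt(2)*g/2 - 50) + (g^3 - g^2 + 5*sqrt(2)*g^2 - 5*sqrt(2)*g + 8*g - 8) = -4*sqrt(2)*g^6 - 14*sqrt(2)*g^5 + 28*g^5 + 57*sqrt(2)*g^4 + 98*g^4 - 2*g^3 + 471*sqrt(2)*g^3/2 - 527*g^2/2 + 192*sqrt(2)*g^2 - 212*g + 75*sqrt(2)*g/2 - 58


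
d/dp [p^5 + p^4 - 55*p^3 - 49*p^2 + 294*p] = 5*p^4 + 4*p^3 - 165*p^2 - 98*p + 294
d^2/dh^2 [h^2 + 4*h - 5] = 2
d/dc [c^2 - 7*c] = 2*c - 7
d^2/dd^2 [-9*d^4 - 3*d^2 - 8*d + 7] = -108*d^2 - 6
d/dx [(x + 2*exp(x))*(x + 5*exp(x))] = 7*x*exp(x) + 2*x + 20*exp(2*x) + 7*exp(x)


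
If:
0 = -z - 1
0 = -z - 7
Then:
No Solution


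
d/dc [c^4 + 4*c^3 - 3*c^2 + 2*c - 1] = 4*c^3 + 12*c^2 - 6*c + 2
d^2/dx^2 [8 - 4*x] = 0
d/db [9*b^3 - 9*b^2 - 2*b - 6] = 27*b^2 - 18*b - 2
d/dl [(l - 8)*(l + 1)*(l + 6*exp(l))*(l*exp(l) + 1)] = (l - 8)*(l + 1)^2*(l + 6*exp(l))*exp(l) + (l - 8)*(l + 1)*(l*exp(l) + 1)*(6*exp(l) + 1) + (l - 8)*(l + 6*exp(l))*(l*exp(l) + 1) + (l + 1)*(l + 6*exp(l))*(l*exp(l) + 1)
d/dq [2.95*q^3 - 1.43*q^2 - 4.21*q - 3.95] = 8.85*q^2 - 2.86*q - 4.21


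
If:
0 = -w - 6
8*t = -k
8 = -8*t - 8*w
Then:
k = -40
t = 5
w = -6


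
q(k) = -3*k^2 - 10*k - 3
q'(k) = -6*k - 10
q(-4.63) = -21.01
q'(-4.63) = 17.78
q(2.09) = -37.00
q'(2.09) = -22.54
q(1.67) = -28.07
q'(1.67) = -20.02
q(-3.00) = 0.00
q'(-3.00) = 8.00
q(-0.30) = -0.27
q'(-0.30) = -8.20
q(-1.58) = 5.31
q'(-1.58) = -0.52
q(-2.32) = 4.05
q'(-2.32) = 3.92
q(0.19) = -5.01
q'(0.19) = -11.14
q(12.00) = -555.00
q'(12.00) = -82.00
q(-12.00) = -315.00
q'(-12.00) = 62.00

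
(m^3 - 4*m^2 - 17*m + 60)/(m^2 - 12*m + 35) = (m^2 + m - 12)/(m - 7)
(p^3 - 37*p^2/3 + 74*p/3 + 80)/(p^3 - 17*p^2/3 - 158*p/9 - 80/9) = 3*(p - 6)/(3*p + 2)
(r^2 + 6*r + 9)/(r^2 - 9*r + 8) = (r^2 + 6*r + 9)/(r^2 - 9*r + 8)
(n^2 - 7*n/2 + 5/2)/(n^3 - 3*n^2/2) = (2*n^2 - 7*n + 5)/(n^2*(2*n - 3))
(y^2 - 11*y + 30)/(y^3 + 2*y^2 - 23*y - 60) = (y - 6)/(y^2 + 7*y + 12)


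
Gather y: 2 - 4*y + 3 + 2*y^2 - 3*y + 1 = 2*y^2 - 7*y + 6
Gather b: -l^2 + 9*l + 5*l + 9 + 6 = -l^2 + 14*l + 15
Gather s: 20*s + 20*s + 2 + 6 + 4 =40*s + 12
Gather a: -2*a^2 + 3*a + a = -2*a^2 + 4*a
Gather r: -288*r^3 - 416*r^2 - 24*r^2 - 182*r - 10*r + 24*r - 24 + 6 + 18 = -288*r^3 - 440*r^2 - 168*r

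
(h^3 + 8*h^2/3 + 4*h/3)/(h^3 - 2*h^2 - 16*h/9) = 3*(h + 2)/(3*h - 8)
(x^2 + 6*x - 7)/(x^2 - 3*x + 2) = (x + 7)/(x - 2)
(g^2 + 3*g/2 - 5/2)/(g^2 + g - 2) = (g + 5/2)/(g + 2)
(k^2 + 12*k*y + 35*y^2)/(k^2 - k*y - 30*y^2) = (-k - 7*y)/(-k + 6*y)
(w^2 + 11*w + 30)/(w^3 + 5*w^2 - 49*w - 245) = (w + 6)/(w^2 - 49)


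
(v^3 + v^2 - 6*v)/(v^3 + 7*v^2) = (v^2 + v - 6)/(v*(v + 7))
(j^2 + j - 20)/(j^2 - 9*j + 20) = (j + 5)/(j - 5)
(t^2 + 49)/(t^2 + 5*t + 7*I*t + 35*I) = (t - 7*I)/(t + 5)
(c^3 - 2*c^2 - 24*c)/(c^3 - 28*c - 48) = c/(c + 2)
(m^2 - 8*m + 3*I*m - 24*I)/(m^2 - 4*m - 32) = (m + 3*I)/(m + 4)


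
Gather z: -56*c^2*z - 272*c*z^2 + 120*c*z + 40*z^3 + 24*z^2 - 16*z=40*z^3 + z^2*(24 - 272*c) + z*(-56*c^2 + 120*c - 16)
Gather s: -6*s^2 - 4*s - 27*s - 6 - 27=-6*s^2 - 31*s - 33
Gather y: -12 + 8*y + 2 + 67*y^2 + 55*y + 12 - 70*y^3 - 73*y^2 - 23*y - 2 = -70*y^3 - 6*y^2 + 40*y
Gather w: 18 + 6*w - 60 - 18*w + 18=-12*w - 24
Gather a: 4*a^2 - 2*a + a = 4*a^2 - a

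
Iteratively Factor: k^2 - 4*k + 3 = (k - 3)*(k - 1)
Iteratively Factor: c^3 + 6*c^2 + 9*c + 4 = (c + 1)*(c^2 + 5*c + 4) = (c + 1)^2*(c + 4)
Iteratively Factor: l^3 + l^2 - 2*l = (l)*(l^2 + l - 2) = l*(l - 1)*(l + 2)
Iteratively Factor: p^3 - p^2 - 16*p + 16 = (p - 1)*(p^2 - 16) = (p - 1)*(p + 4)*(p - 4)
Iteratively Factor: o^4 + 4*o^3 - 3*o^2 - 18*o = (o)*(o^3 + 4*o^2 - 3*o - 18) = o*(o + 3)*(o^2 + o - 6) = o*(o - 2)*(o + 3)*(o + 3)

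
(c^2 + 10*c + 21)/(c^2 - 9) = (c + 7)/(c - 3)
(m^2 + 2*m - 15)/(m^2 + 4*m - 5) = (m - 3)/(m - 1)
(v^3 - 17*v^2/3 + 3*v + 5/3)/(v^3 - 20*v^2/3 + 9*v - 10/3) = (3*v + 1)/(3*v - 2)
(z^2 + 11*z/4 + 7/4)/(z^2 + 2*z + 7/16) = 4*(z + 1)/(4*z + 1)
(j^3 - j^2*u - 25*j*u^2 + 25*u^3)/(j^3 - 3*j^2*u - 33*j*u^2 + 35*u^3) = (-j + 5*u)/(-j + 7*u)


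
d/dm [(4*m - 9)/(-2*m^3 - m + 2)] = (-8*m^3 - 4*m + (4*m - 9)*(6*m^2 + 1) + 8)/(2*m^3 + m - 2)^2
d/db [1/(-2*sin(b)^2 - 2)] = 2*sin(2*b)/(3 - cos(2*b))^2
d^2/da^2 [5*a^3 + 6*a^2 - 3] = 30*a + 12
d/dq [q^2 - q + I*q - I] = 2*q - 1 + I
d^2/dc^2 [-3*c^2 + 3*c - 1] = -6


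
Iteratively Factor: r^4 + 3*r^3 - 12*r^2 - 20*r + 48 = (r + 3)*(r^3 - 12*r + 16) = (r - 2)*(r + 3)*(r^2 + 2*r - 8) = (r - 2)^2*(r + 3)*(r + 4)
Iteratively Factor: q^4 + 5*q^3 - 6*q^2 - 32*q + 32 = (q + 4)*(q^3 + q^2 - 10*q + 8) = (q - 1)*(q + 4)*(q^2 + 2*q - 8) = (q - 1)*(q + 4)^2*(q - 2)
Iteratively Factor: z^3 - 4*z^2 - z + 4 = (z - 4)*(z^2 - 1) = (z - 4)*(z - 1)*(z + 1)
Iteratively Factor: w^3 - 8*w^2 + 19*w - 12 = (w - 1)*(w^2 - 7*w + 12) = (w - 3)*(w - 1)*(w - 4)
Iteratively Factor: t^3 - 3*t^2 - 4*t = (t + 1)*(t^2 - 4*t) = (t - 4)*(t + 1)*(t)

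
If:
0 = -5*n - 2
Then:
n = -2/5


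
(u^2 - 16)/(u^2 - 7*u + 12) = (u + 4)/(u - 3)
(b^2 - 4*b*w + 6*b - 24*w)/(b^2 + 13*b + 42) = (b - 4*w)/(b + 7)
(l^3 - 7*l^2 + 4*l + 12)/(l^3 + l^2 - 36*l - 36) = (l - 2)/(l + 6)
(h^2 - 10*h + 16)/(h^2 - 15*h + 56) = (h - 2)/(h - 7)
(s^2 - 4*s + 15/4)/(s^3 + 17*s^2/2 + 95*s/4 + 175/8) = 2*(4*s^2 - 16*s + 15)/(8*s^3 + 68*s^2 + 190*s + 175)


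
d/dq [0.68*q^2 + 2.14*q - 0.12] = 1.36*q + 2.14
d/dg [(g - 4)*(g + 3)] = 2*g - 1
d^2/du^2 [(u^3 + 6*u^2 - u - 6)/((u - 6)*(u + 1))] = 120/(u^3 - 18*u^2 + 108*u - 216)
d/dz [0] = 0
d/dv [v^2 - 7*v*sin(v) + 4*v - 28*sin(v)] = -7*v*cos(v) + 2*v - 7*sin(v) - 28*cos(v) + 4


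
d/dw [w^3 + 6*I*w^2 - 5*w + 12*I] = 3*w^2 + 12*I*w - 5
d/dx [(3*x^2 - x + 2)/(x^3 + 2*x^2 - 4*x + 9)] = (-3*x^4 + 2*x^3 - 16*x^2 + 46*x - 1)/(x^6 + 4*x^5 - 4*x^4 + 2*x^3 + 52*x^2 - 72*x + 81)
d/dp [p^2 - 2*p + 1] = 2*p - 2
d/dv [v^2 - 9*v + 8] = 2*v - 9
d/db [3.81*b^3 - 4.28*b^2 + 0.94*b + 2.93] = 11.43*b^2 - 8.56*b + 0.94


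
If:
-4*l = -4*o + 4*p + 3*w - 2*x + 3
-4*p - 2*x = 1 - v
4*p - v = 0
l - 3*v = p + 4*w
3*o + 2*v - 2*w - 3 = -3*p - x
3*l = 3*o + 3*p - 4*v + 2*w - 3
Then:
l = 381/2782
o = 15/13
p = 17/2782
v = 34/1391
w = 20/1391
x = -1/2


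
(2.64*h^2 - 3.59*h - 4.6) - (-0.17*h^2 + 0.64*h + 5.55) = 2.81*h^2 - 4.23*h - 10.15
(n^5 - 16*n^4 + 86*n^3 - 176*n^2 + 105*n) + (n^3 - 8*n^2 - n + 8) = n^5 - 16*n^4 + 87*n^3 - 184*n^2 + 104*n + 8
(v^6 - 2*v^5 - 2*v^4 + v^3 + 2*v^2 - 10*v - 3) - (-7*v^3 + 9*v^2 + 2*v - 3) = v^6 - 2*v^5 - 2*v^4 + 8*v^3 - 7*v^2 - 12*v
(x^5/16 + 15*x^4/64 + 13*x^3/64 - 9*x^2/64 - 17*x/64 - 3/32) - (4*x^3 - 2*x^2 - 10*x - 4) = x^5/16 + 15*x^4/64 - 243*x^3/64 + 119*x^2/64 + 623*x/64 + 125/32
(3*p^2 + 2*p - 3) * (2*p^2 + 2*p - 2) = 6*p^4 + 10*p^3 - 8*p^2 - 10*p + 6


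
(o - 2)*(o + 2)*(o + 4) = o^3 + 4*o^2 - 4*o - 16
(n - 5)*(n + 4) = n^2 - n - 20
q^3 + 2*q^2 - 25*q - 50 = (q - 5)*(q + 2)*(q + 5)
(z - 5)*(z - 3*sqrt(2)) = z^2 - 5*z - 3*sqrt(2)*z + 15*sqrt(2)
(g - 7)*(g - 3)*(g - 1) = g^3 - 11*g^2 + 31*g - 21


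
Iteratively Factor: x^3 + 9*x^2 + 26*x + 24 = (x + 4)*(x^2 + 5*x + 6) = (x + 3)*(x + 4)*(x + 2)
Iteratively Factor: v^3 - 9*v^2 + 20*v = (v)*(v^2 - 9*v + 20) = v*(v - 4)*(v - 5)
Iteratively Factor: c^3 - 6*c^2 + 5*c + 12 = (c - 3)*(c^2 - 3*c - 4) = (c - 3)*(c + 1)*(c - 4)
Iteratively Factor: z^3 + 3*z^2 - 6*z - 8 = (z + 4)*(z^2 - z - 2) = (z + 1)*(z + 4)*(z - 2)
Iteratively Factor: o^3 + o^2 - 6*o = (o)*(o^2 + o - 6) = o*(o + 3)*(o - 2)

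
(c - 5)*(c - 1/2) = c^2 - 11*c/2 + 5/2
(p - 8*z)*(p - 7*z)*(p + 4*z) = p^3 - 11*p^2*z - 4*p*z^2 + 224*z^3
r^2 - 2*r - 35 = (r - 7)*(r + 5)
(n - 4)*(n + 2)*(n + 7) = n^3 + 5*n^2 - 22*n - 56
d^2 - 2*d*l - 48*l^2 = (d - 8*l)*(d + 6*l)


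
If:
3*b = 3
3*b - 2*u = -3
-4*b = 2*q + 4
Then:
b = 1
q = -4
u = 3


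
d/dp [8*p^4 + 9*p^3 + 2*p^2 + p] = 32*p^3 + 27*p^2 + 4*p + 1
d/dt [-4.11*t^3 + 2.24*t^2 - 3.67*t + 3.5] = -12.33*t^2 + 4.48*t - 3.67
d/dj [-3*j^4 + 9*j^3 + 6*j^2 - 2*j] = -12*j^3 + 27*j^2 + 12*j - 2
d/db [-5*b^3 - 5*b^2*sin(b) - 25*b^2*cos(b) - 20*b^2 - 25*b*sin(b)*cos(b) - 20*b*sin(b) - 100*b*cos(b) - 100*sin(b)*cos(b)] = 25*b^2*sin(b) - 5*b^2*cos(b) - 15*b^2 + 90*b*sin(b) - 70*b*cos(b) - 25*b*cos(2*b) - 40*b - 20*sin(b) - 25*sin(2*b)/2 - 100*cos(b) - 100*cos(2*b)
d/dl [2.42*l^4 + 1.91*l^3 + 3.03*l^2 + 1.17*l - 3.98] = 9.68*l^3 + 5.73*l^2 + 6.06*l + 1.17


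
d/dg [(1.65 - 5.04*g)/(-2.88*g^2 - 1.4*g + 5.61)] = (-14.5152*g^2 + 9.504*g - 25.9644)/(8.2944*g^4 + 8.064*g^3 - 30.3536*g^2 - 15.708*g + 31.4721)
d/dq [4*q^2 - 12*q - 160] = 8*q - 12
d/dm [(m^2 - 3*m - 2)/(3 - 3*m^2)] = (-m^2 - 2*m/3 - 1)/(m^4 - 2*m^2 + 1)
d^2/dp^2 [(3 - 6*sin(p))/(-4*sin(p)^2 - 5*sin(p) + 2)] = 3*(-32*sin(p)^5 + 104*sin(p)^4 + 28*sin(p)^3 - 59*sin(p)^2 - 22*sin(p) - 26)/(5*sin(p) - 2*cos(2*p))^3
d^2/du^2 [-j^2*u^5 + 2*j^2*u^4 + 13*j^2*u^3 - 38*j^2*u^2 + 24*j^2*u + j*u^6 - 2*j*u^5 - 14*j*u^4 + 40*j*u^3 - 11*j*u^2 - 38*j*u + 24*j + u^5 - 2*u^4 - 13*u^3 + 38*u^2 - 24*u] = -20*j^2*u^3 + 24*j^2*u^2 + 78*j^2*u - 76*j^2 + 30*j*u^4 - 40*j*u^3 - 168*j*u^2 + 240*j*u - 22*j + 20*u^3 - 24*u^2 - 78*u + 76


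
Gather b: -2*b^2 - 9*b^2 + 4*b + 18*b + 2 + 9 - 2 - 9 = -11*b^2 + 22*b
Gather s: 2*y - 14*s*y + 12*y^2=-14*s*y + 12*y^2 + 2*y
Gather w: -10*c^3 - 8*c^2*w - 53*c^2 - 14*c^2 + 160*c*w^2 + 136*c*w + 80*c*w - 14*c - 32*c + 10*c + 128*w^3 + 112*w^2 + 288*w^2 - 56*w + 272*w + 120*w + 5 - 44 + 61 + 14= -10*c^3 - 67*c^2 - 36*c + 128*w^3 + w^2*(160*c + 400) + w*(-8*c^2 + 216*c + 336) + 36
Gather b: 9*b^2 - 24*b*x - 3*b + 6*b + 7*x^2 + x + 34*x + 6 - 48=9*b^2 + b*(3 - 24*x) + 7*x^2 + 35*x - 42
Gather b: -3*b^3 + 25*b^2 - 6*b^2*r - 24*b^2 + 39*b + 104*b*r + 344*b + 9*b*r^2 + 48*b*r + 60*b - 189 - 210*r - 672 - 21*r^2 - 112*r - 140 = -3*b^3 + b^2*(1 - 6*r) + b*(9*r^2 + 152*r + 443) - 21*r^2 - 322*r - 1001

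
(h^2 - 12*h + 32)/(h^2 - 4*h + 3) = (h^2 - 12*h + 32)/(h^2 - 4*h + 3)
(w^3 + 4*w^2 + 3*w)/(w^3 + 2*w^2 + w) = (w + 3)/(w + 1)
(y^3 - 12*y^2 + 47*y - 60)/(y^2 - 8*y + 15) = y - 4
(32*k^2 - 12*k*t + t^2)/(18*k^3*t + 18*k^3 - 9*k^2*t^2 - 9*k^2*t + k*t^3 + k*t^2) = (32*k^2 - 12*k*t + t^2)/(k*(18*k^2*t + 18*k^2 - 9*k*t^2 - 9*k*t + t^3 + t^2))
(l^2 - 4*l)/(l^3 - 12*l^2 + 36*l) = (l - 4)/(l^2 - 12*l + 36)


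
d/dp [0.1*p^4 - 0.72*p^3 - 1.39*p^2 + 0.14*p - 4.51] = 0.4*p^3 - 2.16*p^2 - 2.78*p + 0.14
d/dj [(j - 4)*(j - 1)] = 2*j - 5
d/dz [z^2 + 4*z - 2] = 2*z + 4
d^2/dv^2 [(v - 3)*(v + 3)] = 2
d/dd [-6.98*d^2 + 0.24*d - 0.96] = 0.24 - 13.96*d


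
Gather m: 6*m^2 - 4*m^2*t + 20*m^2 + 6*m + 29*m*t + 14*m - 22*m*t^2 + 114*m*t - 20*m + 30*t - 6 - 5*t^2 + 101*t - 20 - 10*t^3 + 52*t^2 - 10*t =m^2*(26 - 4*t) + m*(-22*t^2 + 143*t) - 10*t^3 + 47*t^2 + 121*t - 26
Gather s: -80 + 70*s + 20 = 70*s - 60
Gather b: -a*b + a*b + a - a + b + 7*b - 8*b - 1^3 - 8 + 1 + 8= 0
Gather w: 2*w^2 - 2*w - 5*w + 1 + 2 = 2*w^2 - 7*w + 3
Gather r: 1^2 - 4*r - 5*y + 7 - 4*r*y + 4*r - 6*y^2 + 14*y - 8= -4*r*y - 6*y^2 + 9*y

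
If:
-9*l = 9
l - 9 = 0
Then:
No Solution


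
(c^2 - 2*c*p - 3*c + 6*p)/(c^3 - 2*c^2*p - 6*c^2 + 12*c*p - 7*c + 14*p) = (c - 3)/(c^2 - 6*c - 7)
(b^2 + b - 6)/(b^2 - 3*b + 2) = (b + 3)/(b - 1)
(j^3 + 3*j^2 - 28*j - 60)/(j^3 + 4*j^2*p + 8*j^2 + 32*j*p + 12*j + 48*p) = (j - 5)/(j + 4*p)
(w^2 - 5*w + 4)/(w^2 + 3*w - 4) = (w - 4)/(w + 4)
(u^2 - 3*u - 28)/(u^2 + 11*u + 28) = (u - 7)/(u + 7)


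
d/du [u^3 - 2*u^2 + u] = 3*u^2 - 4*u + 1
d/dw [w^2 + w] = 2*w + 1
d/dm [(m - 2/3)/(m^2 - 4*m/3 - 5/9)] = 9*(9*m^2 - 12*m - 2*(3*m - 2)^2 - 5)/(-9*m^2 + 12*m + 5)^2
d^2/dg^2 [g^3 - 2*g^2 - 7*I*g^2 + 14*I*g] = 6*g - 4 - 14*I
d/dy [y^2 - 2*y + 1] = 2*y - 2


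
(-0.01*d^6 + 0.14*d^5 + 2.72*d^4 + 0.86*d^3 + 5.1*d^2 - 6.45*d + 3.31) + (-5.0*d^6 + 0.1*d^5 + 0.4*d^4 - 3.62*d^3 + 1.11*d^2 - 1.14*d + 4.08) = -5.01*d^6 + 0.24*d^5 + 3.12*d^4 - 2.76*d^3 + 6.21*d^2 - 7.59*d + 7.39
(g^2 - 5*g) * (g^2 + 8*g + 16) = g^4 + 3*g^3 - 24*g^2 - 80*g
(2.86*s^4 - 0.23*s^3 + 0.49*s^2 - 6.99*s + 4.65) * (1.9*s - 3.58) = 5.434*s^5 - 10.6758*s^4 + 1.7544*s^3 - 15.0352*s^2 + 33.8592*s - 16.647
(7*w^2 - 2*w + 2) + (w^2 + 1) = 8*w^2 - 2*w + 3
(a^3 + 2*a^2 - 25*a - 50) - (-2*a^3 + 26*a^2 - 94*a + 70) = 3*a^3 - 24*a^2 + 69*a - 120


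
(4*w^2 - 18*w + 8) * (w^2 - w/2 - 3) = 4*w^4 - 20*w^3 + 5*w^2 + 50*w - 24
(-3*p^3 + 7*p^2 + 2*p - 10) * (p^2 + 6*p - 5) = -3*p^5 - 11*p^4 + 59*p^3 - 33*p^2 - 70*p + 50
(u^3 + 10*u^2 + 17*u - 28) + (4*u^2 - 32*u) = u^3 + 14*u^2 - 15*u - 28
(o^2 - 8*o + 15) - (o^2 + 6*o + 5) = 10 - 14*o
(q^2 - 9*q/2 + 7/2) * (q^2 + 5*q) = q^4 + q^3/2 - 19*q^2 + 35*q/2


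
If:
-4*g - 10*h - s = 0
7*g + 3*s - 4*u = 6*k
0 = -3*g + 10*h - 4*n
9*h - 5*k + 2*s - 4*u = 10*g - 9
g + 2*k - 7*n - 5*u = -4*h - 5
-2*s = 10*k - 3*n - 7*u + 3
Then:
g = 3750/29581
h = -11957/29581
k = 9704/29581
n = -32705/29581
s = 104570/29581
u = 70434/29581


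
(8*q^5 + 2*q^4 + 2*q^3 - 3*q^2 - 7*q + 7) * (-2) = -16*q^5 - 4*q^4 - 4*q^3 + 6*q^2 + 14*q - 14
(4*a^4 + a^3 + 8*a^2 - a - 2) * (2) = 8*a^4 + 2*a^3 + 16*a^2 - 2*a - 4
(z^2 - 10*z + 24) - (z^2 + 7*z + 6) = 18 - 17*z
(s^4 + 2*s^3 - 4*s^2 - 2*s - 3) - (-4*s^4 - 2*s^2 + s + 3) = 5*s^4 + 2*s^3 - 2*s^2 - 3*s - 6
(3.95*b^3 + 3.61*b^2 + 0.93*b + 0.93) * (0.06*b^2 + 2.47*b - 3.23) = 0.237*b^5 + 9.9731*b^4 - 3.786*b^3 - 9.3074*b^2 - 0.7068*b - 3.0039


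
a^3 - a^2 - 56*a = a*(a - 8)*(a + 7)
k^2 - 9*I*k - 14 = (k - 7*I)*(k - 2*I)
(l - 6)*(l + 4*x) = l^2 + 4*l*x - 6*l - 24*x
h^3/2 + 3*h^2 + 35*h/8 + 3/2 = (h/2 + 1/4)*(h + 3/2)*(h + 4)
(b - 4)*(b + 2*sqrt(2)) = b^2 - 4*b + 2*sqrt(2)*b - 8*sqrt(2)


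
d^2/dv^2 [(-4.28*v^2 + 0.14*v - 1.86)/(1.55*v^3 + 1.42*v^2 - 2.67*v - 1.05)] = (-20.5654*v^6 + 2.01810000000003*v^5 - 158.05164*v^4 - 193.752572*v^3 - 11.872044*v^2 + 25.401564*v - 42.288408)/(3.723875*v^9 + 10.23465*v^8 - 9.867765*v^7 - 39.964607*v^6 + 3.131721*v^5 + 50.090004*v^4 + 9.978282*v^3 - 17.759385*v^2 - 8.831025*v - 1.157625)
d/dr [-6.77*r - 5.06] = -6.77000000000000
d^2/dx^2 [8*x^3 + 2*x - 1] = 48*x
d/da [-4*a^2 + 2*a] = 2 - 8*a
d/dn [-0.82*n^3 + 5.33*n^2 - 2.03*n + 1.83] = -2.46*n^2 + 10.66*n - 2.03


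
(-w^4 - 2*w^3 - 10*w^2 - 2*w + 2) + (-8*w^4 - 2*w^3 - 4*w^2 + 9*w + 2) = -9*w^4 - 4*w^3 - 14*w^2 + 7*w + 4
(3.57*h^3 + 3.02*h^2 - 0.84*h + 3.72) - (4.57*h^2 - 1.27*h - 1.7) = 3.57*h^3 - 1.55*h^2 + 0.43*h + 5.42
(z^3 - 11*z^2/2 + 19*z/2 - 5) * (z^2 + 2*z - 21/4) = z^5 - 7*z^4/2 - 27*z^3/4 + 343*z^2/8 - 479*z/8 + 105/4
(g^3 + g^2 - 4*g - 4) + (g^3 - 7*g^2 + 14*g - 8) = 2*g^3 - 6*g^2 + 10*g - 12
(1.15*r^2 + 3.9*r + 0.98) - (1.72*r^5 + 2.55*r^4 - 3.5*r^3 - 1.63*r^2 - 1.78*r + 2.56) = -1.72*r^5 - 2.55*r^4 + 3.5*r^3 + 2.78*r^2 + 5.68*r - 1.58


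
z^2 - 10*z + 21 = (z - 7)*(z - 3)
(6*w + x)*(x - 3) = 6*w*x - 18*w + x^2 - 3*x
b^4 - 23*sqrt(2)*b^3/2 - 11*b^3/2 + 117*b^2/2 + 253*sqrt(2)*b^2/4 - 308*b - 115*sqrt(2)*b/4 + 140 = (b - 5)*(b - 1/2)*(b - 8*sqrt(2))*(b - 7*sqrt(2)/2)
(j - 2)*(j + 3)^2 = j^3 + 4*j^2 - 3*j - 18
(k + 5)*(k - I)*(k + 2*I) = k^3 + 5*k^2 + I*k^2 + 2*k + 5*I*k + 10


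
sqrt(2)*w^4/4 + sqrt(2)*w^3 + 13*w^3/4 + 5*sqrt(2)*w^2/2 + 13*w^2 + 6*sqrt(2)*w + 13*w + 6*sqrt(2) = (w/2 + 1)*(w + 2)*(w + 6*sqrt(2))*(sqrt(2)*w/2 + 1/2)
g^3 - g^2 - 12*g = g*(g - 4)*(g + 3)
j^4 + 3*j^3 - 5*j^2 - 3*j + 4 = (j - 1)^2*(j + 1)*(j + 4)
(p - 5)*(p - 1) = p^2 - 6*p + 5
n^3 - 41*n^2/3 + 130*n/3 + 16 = (n - 8)*(n - 6)*(n + 1/3)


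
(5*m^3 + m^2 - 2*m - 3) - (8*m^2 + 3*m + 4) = 5*m^3 - 7*m^2 - 5*m - 7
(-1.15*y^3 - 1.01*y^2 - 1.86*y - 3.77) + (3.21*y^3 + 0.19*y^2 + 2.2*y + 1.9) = 2.06*y^3 - 0.82*y^2 + 0.34*y - 1.87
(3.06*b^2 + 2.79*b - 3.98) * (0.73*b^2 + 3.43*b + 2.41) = 2.2338*b^4 + 12.5325*b^3 + 14.0389*b^2 - 6.9275*b - 9.5918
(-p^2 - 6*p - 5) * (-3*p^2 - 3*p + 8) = 3*p^4 + 21*p^3 + 25*p^2 - 33*p - 40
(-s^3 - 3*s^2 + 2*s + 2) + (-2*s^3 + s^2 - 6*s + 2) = -3*s^3 - 2*s^2 - 4*s + 4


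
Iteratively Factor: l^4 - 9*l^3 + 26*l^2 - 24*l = (l - 2)*(l^3 - 7*l^2 + 12*l) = l*(l - 2)*(l^2 - 7*l + 12) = l*(l - 4)*(l - 2)*(l - 3)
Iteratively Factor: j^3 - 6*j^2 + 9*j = (j - 3)*(j^2 - 3*j) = j*(j - 3)*(j - 3)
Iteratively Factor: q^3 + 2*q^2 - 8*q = (q - 2)*(q^2 + 4*q) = q*(q - 2)*(q + 4)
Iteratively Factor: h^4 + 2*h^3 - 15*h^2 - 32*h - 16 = (h + 1)*(h^3 + h^2 - 16*h - 16) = (h + 1)^2*(h^2 - 16) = (h - 4)*(h + 1)^2*(h + 4)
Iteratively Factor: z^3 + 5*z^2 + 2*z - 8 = (z - 1)*(z^2 + 6*z + 8) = (z - 1)*(z + 2)*(z + 4)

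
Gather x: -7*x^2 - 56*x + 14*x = -7*x^2 - 42*x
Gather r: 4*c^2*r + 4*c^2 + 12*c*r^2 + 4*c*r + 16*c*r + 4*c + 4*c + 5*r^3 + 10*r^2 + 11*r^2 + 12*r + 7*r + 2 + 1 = 4*c^2 + 8*c + 5*r^3 + r^2*(12*c + 21) + r*(4*c^2 + 20*c + 19) + 3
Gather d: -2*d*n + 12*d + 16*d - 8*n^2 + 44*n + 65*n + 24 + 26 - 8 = d*(28 - 2*n) - 8*n^2 + 109*n + 42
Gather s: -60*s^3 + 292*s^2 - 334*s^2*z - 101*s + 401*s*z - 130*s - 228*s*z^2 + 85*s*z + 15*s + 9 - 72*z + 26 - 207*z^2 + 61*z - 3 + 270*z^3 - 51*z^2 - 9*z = -60*s^3 + s^2*(292 - 334*z) + s*(-228*z^2 + 486*z - 216) + 270*z^3 - 258*z^2 - 20*z + 32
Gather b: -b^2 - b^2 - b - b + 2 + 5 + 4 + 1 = -2*b^2 - 2*b + 12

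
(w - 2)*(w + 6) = w^2 + 4*w - 12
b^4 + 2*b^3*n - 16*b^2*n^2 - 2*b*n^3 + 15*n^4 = (b - 3*n)*(b - n)*(b + n)*(b + 5*n)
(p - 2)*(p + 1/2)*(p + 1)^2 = p^4 + p^3/2 - 3*p^2 - 7*p/2 - 1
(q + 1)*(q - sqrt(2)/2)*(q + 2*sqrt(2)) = q^3 + q^2 + 3*sqrt(2)*q^2/2 - 2*q + 3*sqrt(2)*q/2 - 2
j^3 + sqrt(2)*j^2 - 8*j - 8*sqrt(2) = (j - 2*sqrt(2))*(j + sqrt(2))*(j + 2*sqrt(2))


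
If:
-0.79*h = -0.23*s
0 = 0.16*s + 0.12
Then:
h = -0.22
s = -0.75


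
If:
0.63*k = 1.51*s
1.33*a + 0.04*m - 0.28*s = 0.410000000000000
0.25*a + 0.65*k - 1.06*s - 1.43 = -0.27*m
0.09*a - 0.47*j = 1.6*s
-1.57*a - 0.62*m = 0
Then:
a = 1.23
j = -13.20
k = 9.46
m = -3.12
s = 3.95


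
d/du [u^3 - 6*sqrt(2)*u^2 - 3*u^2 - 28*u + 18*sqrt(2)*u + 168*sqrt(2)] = 3*u^2 - 12*sqrt(2)*u - 6*u - 28 + 18*sqrt(2)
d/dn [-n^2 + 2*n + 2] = 2 - 2*n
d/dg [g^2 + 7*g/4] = 2*g + 7/4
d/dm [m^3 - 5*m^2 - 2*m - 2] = 3*m^2 - 10*m - 2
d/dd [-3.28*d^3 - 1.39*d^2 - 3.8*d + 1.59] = -9.84*d^2 - 2.78*d - 3.8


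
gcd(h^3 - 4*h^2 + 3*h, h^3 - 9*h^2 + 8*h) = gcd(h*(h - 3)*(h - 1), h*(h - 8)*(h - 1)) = h^2 - h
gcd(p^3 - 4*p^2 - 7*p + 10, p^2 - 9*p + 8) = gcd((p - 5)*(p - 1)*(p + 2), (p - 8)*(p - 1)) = p - 1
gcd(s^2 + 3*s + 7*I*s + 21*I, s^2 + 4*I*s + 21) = s + 7*I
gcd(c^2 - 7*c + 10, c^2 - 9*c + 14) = c - 2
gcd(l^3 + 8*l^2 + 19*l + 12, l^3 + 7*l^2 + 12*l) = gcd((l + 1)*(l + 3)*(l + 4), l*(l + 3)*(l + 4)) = l^2 + 7*l + 12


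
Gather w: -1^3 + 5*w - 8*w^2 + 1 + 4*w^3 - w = 4*w^3 - 8*w^2 + 4*w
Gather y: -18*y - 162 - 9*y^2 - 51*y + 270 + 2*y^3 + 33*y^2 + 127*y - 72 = 2*y^3 + 24*y^2 + 58*y + 36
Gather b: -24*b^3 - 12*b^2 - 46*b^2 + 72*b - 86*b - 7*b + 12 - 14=-24*b^3 - 58*b^2 - 21*b - 2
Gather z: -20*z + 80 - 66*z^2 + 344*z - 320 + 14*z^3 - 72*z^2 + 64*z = 14*z^3 - 138*z^2 + 388*z - 240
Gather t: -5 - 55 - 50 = -110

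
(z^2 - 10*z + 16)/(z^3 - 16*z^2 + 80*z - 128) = (z - 2)/(z^2 - 8*z + 16)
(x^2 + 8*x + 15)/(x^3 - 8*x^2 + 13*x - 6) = (x^2 + 8*x + 15)/(x^3 - 8*x^2 + 13*x - 6)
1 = 1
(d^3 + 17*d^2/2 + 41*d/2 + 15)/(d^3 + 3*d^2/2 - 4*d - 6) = (d + 5)/(d - 2)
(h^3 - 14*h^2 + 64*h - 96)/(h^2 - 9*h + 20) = (h^2 - 10*h + 24)/(h - 5)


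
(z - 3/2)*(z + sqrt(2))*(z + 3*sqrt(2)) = z^3 - 3*z^2/2 + 4*sqrt(2)*z^2 - 6*sqrt(2)*z + 6*z - 9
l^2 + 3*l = l*(l + 3)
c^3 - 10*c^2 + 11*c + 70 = (c - 7)*(c - 5)*(c + 2)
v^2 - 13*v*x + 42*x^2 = (v - 7*x)*(v - 6*x)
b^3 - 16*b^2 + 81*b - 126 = (b - 7)*(b - 6)*(b - 3)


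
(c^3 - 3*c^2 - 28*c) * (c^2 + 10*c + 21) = c^5 + 7*c^4 - 37*c^3 - 343*c^2 - 588*c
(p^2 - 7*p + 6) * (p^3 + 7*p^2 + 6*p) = p^5 - 37*p^3 + 36*p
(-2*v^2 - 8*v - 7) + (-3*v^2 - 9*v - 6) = -5*v^2 - 17*v - 13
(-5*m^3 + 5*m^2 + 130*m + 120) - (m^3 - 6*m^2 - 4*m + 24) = -6*m^3 + 11*m^2 + 134*m + 96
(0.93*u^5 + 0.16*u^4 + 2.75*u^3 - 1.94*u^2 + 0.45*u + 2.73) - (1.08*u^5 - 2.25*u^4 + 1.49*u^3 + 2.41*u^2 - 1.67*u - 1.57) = -0.15*u^5 + 2.41*u^4 + 1.26*u^3 - 4.35*u^2 + 2.12*u + 4.3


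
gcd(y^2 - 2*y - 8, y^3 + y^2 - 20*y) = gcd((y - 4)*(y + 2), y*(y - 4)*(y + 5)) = y - 4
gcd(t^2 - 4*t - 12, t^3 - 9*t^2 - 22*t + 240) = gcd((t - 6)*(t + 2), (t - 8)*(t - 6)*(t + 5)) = t - 6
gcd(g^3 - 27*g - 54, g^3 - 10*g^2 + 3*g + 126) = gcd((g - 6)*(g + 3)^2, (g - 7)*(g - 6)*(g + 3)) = g^2 - 3*g - 18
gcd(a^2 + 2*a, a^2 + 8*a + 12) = a + 2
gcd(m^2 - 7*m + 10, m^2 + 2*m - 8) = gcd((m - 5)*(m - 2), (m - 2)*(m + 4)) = m - 2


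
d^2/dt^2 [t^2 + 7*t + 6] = 2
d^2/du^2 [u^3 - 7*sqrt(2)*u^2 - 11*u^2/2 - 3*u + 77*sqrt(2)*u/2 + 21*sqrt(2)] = 6*u - 14*sqrt(2) - 11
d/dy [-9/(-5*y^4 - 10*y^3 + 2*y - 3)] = 18*(-10*y^3 - 15*y^2 + 1)/(5*y^4 + 10*y^3 - 2*y + 3)^2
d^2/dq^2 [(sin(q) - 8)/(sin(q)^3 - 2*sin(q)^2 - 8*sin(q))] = 2*(-2*sin(q)^4 + 39*sin(q)^3 - 103*sin(q)^2 - 46*sin(q) + 332 + 352/sin(q) - 384/sin(q)^2 - 512/sin(q)^3)/((sin(q) - 4)^3*(sin(q) + 2)^3)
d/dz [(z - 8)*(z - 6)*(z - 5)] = 3*z^2 - 38*z + 118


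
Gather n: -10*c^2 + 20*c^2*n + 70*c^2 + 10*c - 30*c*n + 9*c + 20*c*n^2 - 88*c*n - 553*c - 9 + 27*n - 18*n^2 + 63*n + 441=60*c^2 - 534*c + n^2*(20*c - 18) + n*(20*c^2 - 118*c + 90) + 432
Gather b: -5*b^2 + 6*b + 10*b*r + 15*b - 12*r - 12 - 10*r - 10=-5*b^2 + b*(10*r + 21) - 22*r - 22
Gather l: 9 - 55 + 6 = -40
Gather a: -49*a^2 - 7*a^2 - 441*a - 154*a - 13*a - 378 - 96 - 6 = -56*a^2 - 608*a - 480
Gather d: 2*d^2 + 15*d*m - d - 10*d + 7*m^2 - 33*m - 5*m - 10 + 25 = 2*d^2 + d*(15*m - 11) + 7*m^2 - 38*m + 15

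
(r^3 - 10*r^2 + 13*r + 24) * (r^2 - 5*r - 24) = r^5 - 15*r^4 + 39*r^3 + 199*r^2 - 432*r - 576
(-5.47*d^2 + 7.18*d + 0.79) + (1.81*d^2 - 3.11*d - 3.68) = -3.66*d^2 + 4.07*d - 2.89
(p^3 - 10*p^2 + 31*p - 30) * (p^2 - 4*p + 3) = p^5 - 14*p^4 + 74*p^3 - 184*p^2 + 213*p - 90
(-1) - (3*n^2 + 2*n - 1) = -3*n^2 - 2*n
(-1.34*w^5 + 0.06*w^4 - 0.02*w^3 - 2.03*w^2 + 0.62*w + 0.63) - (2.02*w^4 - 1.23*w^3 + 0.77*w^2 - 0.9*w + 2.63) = -1.34*w^5 - 1.96*w^4 + 1.21*w^3 - 2.8*w^2 + 1.52*w - 2.0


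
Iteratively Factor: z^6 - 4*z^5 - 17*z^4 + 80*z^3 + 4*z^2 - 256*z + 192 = (z - 4)*(z^5 - 17*z^3 + 12*z^2 + 52*z - 48) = (z - 4)*(z + 2)*(z^4 - 2*z^3 - 13*z^2 + 38*z - 24) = (z - 4)*(z - 2)*(z + 2)*(z^3 - 13*z + 12) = (z - 4)*(z - 3)*(z - 2)*(z + 2)*(z^2 + 3*z - 4) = (z - 4)*(z - 3)*(z - 2)*(z + 2)*(z + 4)*(z - 1)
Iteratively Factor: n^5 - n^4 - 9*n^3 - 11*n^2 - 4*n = (n)*(n^4 - n^3 - 9*n^2 - 11*n - 4) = n*(n + 1)*(n^3 - 2*n^2 - 7*n - 4) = n*(n + 1)^2*(n^2 - 3*n - 4) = n*(n - 4)*(n + 1)^2*(n + 1)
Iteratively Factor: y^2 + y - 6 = (y + 3)*(y - 2)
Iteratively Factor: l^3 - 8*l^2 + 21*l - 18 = (l - 3)*(l^2 - 5*l + 6) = (l - 3)^2*(l - 2)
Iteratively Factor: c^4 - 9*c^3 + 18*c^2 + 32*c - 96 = (c + 2)*(c^3 - 11*c^2 + 40*c - 48) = (c - 3)*(c + 2)*(c^2 - 8*c + 16) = (c - 4)*(c - 3)*(c + 2)*(c - 4)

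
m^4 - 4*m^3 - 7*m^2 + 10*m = m*(m - 5)*(m - 1)*(m + 2)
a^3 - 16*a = a*(a - 4)*(a + 4)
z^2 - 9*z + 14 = (z - 7)*(z - 2)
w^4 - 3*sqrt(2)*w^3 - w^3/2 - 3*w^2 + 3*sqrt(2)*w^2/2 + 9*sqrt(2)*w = w*(w - 2)*(w + 3/2)*(w - 3*sqrt(2))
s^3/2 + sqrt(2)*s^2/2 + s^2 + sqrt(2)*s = s*(s/2 + 1)*(s + sqrt(2))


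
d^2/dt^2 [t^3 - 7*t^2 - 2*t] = 6*t - 14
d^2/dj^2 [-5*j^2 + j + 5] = -10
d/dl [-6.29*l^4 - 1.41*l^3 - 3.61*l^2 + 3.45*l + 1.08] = -25.16*l^3 - 4.23*l^2 - 7.22*l + 3.45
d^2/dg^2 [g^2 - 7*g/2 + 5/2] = 2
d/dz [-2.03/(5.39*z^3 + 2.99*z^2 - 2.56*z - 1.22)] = (32.8251*z^2 + 12.1394*z - 5.1968)/(5.39*z^3 + 2.99*z^2 - 2.56*z - 1.22)^2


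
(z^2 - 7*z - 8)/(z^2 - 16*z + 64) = (z + 1)/(z - 8)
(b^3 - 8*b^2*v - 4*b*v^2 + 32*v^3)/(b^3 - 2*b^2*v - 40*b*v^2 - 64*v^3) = (b - 2*v)/(b + 4*v)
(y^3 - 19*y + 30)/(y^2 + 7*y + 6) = (y^3 - 19*y + 30)/(y^2 + 7*y + 6)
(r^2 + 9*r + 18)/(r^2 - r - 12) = (r + 6)/(r - 4)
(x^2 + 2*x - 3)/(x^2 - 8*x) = (x^2 + 2*x - 3)/(x*(x - 8))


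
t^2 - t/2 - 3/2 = (t - 3/2)*(t + 1)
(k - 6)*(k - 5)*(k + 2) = k^3 - 9*k^2 + 8*k + 60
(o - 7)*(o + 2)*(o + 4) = o^3 - o^2 - 34*o - 56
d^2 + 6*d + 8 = (d + 2)*(d + 4)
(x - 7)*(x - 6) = x^2 - 13*x + 42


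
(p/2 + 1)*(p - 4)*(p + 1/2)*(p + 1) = p^4/2 - p^3/4 - 21*p^2/4 - 13*p/2 - 2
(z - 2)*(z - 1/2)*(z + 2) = z^3 - z^2/2 - 4*z + 2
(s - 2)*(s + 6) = s^2 + 4*s - 12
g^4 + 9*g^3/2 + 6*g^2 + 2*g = g*(g + 1/2)*(g + 2)^2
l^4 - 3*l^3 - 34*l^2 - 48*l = l*(l - 8)*(l + 2)*(l + 3)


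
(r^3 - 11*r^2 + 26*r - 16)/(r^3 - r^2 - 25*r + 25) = (r^2 - 10*r + 16)/(r^2 - 25)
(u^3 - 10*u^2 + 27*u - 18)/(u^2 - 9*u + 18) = u - 1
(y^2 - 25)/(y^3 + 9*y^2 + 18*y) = (y^2 - 25)/(y*(y^2 + 9*y + 18))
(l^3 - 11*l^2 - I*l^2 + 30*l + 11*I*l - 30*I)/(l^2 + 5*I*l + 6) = (l^2 - 11*l + 30)/(l + 6*I)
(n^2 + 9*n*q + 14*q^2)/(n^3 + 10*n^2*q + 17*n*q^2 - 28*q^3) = (-n - 2*q)/(-n^2 - 3*n*q + 4*q^2)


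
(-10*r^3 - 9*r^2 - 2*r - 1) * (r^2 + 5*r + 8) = -10*r^5 - 59*r^4 - 127*r^3 - 83*r^2 - 21*r - 8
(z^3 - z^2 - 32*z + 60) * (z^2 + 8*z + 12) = z^5 + 7*z^4 - 28*z^3 - 208*z^2 + 96*z + 720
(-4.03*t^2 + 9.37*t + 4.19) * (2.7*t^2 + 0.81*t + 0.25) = -10.881*t^4 + 22.0347*t^3 + 17.8952*t^2 + 5.7364*t + 1.0475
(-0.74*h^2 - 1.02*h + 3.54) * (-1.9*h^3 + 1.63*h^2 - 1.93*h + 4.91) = 1.406*h^5 + 0.7318*h^4 - 6.9604*h^3 + 4.1054*h^2 - 11.8404*h + 17.3814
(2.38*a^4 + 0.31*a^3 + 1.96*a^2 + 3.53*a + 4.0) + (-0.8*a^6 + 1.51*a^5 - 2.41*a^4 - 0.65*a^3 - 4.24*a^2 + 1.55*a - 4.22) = -0.8*a^6 + 1.51*a^5 - 0.0300000000000002*a^4 - 0.34*a^3 - 2.28*a^2 + 5.08*a - 0.22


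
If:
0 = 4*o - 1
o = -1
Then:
No Solution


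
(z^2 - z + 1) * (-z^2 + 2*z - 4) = -z^4 + 3*z^3 - 7*z^2 + 6*z - 4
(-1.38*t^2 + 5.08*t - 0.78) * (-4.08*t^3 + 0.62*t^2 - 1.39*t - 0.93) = 5.6304*t^5 - 21.582*t^4 + 8.2502*t^3 - 6.2614*t^2 - 3.6402*t + 0.7254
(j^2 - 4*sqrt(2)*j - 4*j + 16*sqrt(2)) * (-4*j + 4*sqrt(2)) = -4*j^3 + 16*j^2 + 20*sqrt(2)*j^2 - 80*sqrt(2)*j - 32*j + 128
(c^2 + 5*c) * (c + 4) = c^3 + 9*c^2 + 20*c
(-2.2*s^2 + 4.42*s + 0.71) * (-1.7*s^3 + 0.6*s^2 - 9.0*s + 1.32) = 3.74*s^5 - 8.834*s^4 + 21.245*s^3 - 42.258*s^2 - 0.555599999999999*s + 0.9372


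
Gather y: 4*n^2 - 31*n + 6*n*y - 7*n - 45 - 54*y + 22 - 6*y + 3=4*n^2 - 38*n + y*(6*n - 60) - 20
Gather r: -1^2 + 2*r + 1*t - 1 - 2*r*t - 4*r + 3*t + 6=r*(-2*t - 2) + 4*t + 4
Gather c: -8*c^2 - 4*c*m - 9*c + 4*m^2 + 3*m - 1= -8*c^2 + c*(-4*m - 9) + 4*m^2 + 3*m - 1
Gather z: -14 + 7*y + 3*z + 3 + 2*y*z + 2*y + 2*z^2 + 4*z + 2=9*y + 2*z^2 + z*(2*y + 7) - 9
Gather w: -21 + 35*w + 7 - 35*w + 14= 0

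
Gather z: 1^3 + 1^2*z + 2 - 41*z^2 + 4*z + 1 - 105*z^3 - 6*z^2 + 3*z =-105*z^3 - 47*z^2 + 8*z + 4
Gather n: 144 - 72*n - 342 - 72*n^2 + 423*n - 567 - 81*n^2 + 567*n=-153*n^2 + 918*n - 765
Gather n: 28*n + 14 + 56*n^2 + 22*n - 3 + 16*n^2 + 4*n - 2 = 72*n^2 + 54*n + 9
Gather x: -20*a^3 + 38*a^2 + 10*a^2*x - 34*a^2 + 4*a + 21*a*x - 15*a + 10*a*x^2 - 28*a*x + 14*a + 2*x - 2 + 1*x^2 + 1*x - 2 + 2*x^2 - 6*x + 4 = -20*a^3 + 4*a^2 + 3*a + x^2*(10*a + 3) + x*(10*a^2 - 7*a - 3)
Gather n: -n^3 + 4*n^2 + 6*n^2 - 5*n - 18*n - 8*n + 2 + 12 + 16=-n^3 + 10*n^2 - 31*n + 30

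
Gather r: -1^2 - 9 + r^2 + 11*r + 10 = r^2 + 11*r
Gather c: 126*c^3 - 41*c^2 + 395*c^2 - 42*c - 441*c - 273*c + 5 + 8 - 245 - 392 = 126*c^3 + 354*c^2 - 756*c - 624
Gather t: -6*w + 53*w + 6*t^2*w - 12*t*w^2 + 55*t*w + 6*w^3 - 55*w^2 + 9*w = 6*t^2*w + t*(-12*w^2 + 55*w) + 6*w^3 - 55*w^2 + 56*w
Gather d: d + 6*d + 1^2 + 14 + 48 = 7*d + 63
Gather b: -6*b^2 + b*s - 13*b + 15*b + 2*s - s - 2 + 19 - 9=-6*b^2 + b*(s + 2) + s + 8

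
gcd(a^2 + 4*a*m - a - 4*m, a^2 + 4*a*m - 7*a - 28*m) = a + 4*m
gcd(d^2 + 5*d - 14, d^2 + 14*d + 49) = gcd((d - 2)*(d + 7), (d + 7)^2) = d + 7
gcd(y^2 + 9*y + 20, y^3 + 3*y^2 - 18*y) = 1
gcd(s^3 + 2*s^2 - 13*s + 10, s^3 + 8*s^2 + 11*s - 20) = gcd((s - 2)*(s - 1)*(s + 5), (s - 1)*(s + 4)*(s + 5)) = s^2 + 4*s - 5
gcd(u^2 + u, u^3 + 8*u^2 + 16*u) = u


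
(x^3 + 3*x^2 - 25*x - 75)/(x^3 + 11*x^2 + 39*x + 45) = (x - 5)/(x + 3)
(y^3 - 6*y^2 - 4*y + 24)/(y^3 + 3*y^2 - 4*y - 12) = (y - 6)/(y + 3)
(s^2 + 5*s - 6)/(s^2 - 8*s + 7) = (s + 6)/(s - 7)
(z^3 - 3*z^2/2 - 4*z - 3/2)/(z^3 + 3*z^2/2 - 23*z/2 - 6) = (z + 1)/(z + 4)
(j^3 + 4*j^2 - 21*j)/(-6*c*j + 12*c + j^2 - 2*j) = j*(-j^2 - 4*j + 21)/(6*c*j - 12*c - j^2 + 2*j)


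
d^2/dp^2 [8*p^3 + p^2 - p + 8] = 48*p + 2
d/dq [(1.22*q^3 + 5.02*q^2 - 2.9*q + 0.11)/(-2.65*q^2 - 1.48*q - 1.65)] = (-3.233*q^4 - 3.6112*q^3 - 21.1536*q^2 - 15.983*q + 4.9478)/(7.0225*q^4 + 7.844*q^3 + 10.9354*q^2 + 4.884*q + 2.7225)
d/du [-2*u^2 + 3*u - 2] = 3 - 4*u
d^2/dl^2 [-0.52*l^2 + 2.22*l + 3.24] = -1.04000000000000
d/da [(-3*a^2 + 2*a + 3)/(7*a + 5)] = (-21*a^2 - 30*a - 11)/(49*a^2 + 70*a + 25)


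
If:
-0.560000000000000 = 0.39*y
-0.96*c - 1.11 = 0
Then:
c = -1.16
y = -1.44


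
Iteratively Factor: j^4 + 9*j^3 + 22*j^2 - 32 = (j + 2)*(j^3 + 7*j^2 + 8*j - 16) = (j + 2)*(j + 4)*(j^2 + 3*j - 4) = (j + 2)*(j + 4)^2*(j - 1)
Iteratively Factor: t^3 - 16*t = (t - 4)*(t^2 + 4*t) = (t - 4)*(t + 4)*(t)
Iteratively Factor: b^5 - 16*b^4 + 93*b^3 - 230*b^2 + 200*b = (b - 5)*(b^4 - 11*b^3 + 38*b^2 - 40*b) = (b - 5)*(b - 4)*(b^3 - 7*b^2 + 10*b) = b*(b - 5)*(b - 4)*(b^2 - 7*b + 10) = b*(b - 5)*(b - 4)*(b - 2)*(b - 5)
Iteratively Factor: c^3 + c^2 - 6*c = (c + 3)*(c^2 - 2*c) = (c - 2)*(c + 3)*(c)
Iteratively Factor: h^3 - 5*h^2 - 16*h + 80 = (h - 4)*(h^2 - h - 20) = (h - 5)*(h - 4)*(h + 4)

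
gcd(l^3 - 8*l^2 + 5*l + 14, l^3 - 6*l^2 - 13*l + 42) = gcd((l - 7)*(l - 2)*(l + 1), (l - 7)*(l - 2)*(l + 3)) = l^2 - 9*l + 14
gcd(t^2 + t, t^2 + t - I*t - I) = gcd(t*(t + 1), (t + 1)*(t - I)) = t + 1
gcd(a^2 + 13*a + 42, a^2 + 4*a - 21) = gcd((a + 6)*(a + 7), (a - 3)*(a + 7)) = a + 7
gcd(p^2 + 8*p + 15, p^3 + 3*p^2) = p + 3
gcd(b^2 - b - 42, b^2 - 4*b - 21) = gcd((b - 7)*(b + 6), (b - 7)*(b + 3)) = b - 7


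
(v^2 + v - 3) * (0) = 0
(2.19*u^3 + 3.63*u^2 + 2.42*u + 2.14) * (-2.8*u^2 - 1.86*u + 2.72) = -6.132*u^5 - 14.2374*u^4 - 7.571*u^3 - 0.6196*u^2 + 2.602*u + 5.8208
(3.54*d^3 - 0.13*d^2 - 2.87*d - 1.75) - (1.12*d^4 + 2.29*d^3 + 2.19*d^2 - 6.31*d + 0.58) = -1.12*d^4 + 1.25*d^3 - 2.32*d^2 + 3.44*d - 2.33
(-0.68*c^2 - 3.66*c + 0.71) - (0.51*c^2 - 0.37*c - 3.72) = -1.19*c^2 - 3.29*c + 4.43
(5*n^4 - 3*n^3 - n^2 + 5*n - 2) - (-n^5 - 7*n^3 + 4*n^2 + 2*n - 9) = n^5 + 5*n^4 + 4*n^3 - 5*n^2 + 3*n + 7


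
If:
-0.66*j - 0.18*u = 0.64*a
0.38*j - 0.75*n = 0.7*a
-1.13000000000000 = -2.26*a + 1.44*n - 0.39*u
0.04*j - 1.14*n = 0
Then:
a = -0.55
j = -1.09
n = -0.04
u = 5.94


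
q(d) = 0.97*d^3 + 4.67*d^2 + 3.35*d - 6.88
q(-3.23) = -1.67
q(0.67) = -2.25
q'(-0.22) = 1.44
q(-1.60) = -4.26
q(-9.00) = -365.89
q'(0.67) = 10.91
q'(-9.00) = 155.00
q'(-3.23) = 3.54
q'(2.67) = 49.03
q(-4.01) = -7.77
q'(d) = 2.91*d^2 + 9.34*d + 3.35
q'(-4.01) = 12.69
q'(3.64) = 75.90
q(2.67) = 53.82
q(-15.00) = -2280.13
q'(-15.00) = 518.00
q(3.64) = 113.97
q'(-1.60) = -4.14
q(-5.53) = -46.63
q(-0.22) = -7.40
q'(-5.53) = 40.69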